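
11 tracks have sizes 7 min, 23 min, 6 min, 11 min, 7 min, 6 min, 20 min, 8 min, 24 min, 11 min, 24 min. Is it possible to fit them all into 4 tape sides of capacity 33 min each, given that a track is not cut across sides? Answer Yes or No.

No

Total = 147 min; ⌈147/33⌉ = 5.
At least 5 tape sides are required, but only 4 are allowed.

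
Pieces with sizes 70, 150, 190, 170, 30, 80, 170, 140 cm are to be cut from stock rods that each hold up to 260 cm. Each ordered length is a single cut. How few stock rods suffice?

5

Total = 190 + 170 + 170 + 150 + 140 + 80 + 70 + 30 = 1000 cm.
Lower bound: ⌈1000/260⌉ = 4 stock rods.
Also, 5 pieces each exceed 130 cm, and no two of those can share a stock rod, so at least 5 stock rods are needed.
A packing using 5 stock rods:
  stock rod 1: 190 + 70 = 260
  stock rod 2: 170 + 80 = 250
  stock rod 3: 170 + 30 = 200
  stock rod 4: 150 = 150
  stock rod 5: 140 = 140
This matches the lower bound, so 5 is optimal.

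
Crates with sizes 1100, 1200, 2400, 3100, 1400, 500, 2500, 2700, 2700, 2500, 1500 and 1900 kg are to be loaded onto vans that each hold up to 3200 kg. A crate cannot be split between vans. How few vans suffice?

9

Total = 3100 + 2700 + 2700 + 2500 + 2500 + 2400 + 1900 + 1500 + 1400 + 1200 + 1100 + 500 = 23500 kg.
Lower bound: ⌈23500/3200⌉ = 8 vans.
A packing using 9 vans:
  van 1: 3100 = 3100
  van 2: 2700 + 500 = 3200
  van 3: 2700 = 2700
  van 4: 2500 = 2500
  van 5: 2500 = 2500
  van 6: 2400 = 2400
  van 7: 1900 + 1200 = 3100
  van 8: 1500 + 1400 = 2900
  van 9: 1100 = 1100
No arrangement into 8 vans stays within capacity, so 9 is optimal.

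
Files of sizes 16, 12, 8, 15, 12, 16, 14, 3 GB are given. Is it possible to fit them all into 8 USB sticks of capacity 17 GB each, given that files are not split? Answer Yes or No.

A valid assignment using 7 USB sticks:
  USB stick 1: 16 = 16
  USB stick 2: 16 = 16
  USB stick 3: 15 = 15
  USB stick 4: 14 + 3 = 17
  USB stick 5: 12 = 12
  USB stick 6: 12 = 12
  USB stick 7: 8 = 8
That uses only 7 ≤ 8, so 8 USB sticks are enough.

Yes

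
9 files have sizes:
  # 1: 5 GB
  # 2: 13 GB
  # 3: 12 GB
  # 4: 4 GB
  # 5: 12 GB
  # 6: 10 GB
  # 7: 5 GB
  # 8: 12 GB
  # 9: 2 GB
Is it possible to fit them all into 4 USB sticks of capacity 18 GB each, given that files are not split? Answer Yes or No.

Total = 75 GB; ⌈75/18⌉ = 5.
At least 5 USB sticks are required, but only 4 are allowed.

No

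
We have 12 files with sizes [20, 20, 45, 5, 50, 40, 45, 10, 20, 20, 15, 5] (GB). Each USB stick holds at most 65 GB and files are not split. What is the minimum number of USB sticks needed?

5

Total = 50 + 45 + 45 + 40 + 20 + 20 + 20 + 20 + 15 + 10 + 5 + 5 = 295 GB.
Lower bound: ⌈295/65⌉ = 5 USB sticks.
A packing using 5 USB sticks:
  USB stick 1: 50 + 15 = 65
  USB stick 2: 45 + 20 = 65
  USB stick 3: 45 + 20 = 65
  USB stick 4: 40 + 20 + 5 = 65
  USB stick 5: 20 + 10 + 5 = 35
This matches the lower bound, so 5 is optimal.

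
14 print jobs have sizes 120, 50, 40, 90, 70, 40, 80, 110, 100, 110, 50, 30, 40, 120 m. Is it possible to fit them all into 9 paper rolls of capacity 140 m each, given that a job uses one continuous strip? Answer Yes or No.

A valid assignment using 9 paper rolls:
  roll 1: 120 = 120
  roll 2: 120 = 120
  roll 3: 110 + 30 = 140
  roll 4: 110 = 110
  roll 5: 100 + 40 = 140
  roll 6: 90 + 50 = 140
  roll 7: 80 + 50 = 130
  roll 8: 70 + 40 = 110
  roll 9: 40 = 40
Every load is within 140 m, so 9 paper rolls suffice.

Yes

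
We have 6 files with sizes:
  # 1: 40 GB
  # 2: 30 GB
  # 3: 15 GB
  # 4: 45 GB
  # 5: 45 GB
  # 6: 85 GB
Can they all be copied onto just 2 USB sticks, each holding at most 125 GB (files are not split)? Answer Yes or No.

Total = 260 GB; ⌈260/125⌉ = 3.
At least 3 USB sticks are required, but only 2 are allowed.

No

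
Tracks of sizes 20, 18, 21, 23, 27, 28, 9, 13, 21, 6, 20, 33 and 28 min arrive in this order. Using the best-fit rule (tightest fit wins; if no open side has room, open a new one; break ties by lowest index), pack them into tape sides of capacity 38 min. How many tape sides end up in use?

9

  20 → side 1 (new)  [load 20/38]
  18 → side 1  [load 38/38]
  21 → side 2 (new)  [load 21/38]
  23 → side 3 (new)  [load 23/38]
  27 → side 4 (new)  [load 27/38]
  28 → side 5 (new)  [load 28/38]
  9 → side 5  [load 37/38]
  13 → side 3  [load 36/38]
  21 → side 6 (new)  [load 21/38]
  6 → side 4  [load 33/38]
  20 → side 7 (new)  [load 20/38]
  33 → side 8 (new)  [load 33/38]
  28 → side 9 (new)  [load 28/38]
9 tape sides opened.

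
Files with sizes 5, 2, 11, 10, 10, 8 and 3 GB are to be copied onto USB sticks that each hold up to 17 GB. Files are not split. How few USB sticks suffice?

Total = 11 + 10 + 10 + 8 + 5 + 3 + 2 = 49 GB.
Lower bound: ⌈49/17⌉ = 3 USB sticks.
A packing using 4 USB sticks:
  USB stick 1: 11 + 5 = 16
  USB stick 2: 10 + 3 + 2 = 15
  USB stick 3: 10 = 10
  USB stick 4: 8 = 8
No arrangement into 3 USB sticks stays within capacity, so 4 is optimal.

4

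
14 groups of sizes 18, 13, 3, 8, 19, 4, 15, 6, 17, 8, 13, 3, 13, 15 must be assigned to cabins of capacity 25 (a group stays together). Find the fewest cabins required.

8

Total = 19 + 18 + 17 + 15 + 15 + 13 + 13 + 13 + 8 + 8 + 6 + 4 + 3 + 3 = 155.
Lower bound: ⌈155/25⌉ = 7 cabins.
Also, 8 groups each exceed 25/2, and no two of those can share a cabin, so at least 8 cabins are needed.
A packing using 8 cabins:
  cabin 1: 19 + 6 = 25
  cabin 2: 18 + 4 + 3 = 25
  cabin 3: 17 + 8 = 25
  cabin 4: 15 + 8 = 23
  cabin 5: 15 + 3 = 18
  cabin 6: 13 = 13
  cabin 7: 13 = 13
  cabin 8: 13 = 13
This matches the lower bound, so 8 is optimal.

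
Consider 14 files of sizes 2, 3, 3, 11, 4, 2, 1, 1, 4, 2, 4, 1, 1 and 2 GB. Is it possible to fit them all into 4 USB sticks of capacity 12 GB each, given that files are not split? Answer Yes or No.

Yes

A valid assignment using 4 USB sticks:
  USB stick 1: 11 + 1 = 12
  USB stick 2: 4 + 4 + 4 = 12
  USB stick 3: 3 + 3 + 2 + 2 + 2 = 12
  USB stick 4: 2 + 1 + 1 + 1 = 5
Every load is within 12 GB, so 4 USB sticks suffice.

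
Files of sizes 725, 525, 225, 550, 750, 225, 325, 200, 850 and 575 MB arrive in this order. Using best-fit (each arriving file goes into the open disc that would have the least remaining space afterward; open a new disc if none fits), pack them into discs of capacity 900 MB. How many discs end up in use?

7

  725 → disc 1 (new)  [load 725/900]
  525 → disc 2 (new)  [load 525/900]
  225 → disc 2  [load 750/900]
  550 → disc 3 (new)  [load 550/900]
  750 → disc 4 (new)  [load 750/900]
  225 → disc 3  [load 775/900]
  325 → disc 5 (new)  [load 325/900]
  200 → disc 5  [load 525/900]
  850 → disc 6 (new)  [load 850/900]
  575 → disc 7 (new)  [load 575/900]
7 discs opened.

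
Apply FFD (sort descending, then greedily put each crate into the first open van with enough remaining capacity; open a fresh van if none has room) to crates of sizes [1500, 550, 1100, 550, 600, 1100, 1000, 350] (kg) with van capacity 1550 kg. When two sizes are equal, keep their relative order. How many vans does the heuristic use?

Sorted descending: 1500, 1100, 1100, 1000, 600, 550, 550, 350.
  1500 → van 1 (new)  [load 1500/1550]
  1100 → van 2 (new)  [load 1100/1550]
  1100 → van 3 (new)  [load 1100/1550]
  1000 → van 4 (new)  [load 1000/1550]
  600 → van 5 (new)  [load 600/1550]
  550 → van 4  [load 1550/1550]
  550 → van 5  [load 1150/1550]
  350 → van 2  [load 1450/1550]
5 vans opened.

5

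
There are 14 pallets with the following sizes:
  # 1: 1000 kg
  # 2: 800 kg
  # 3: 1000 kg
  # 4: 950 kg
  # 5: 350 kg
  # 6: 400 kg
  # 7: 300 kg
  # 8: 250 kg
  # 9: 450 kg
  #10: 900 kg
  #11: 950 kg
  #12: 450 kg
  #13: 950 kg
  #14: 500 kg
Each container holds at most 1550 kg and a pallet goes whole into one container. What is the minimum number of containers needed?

7

Total = 1000 + 1000 + 950 + 950 + 950 + 900 + 800 + 500 + 450 + 450 + 400 + 350 + 300 + 250 = 9250 kg.
Lower bound: ⌈9250/1550⌉ = 6 containers.
Also, 7 pallets each exceed 775 kg, and no two of those can share a container, so at least 7 containers are needed.
A packing using 7 containers:
  container 1: 1000 + 500 = 1500
  container 2: 1000 + 450 = 1450
  container 3: 950 + 450 = 1400
  container 4: 950 + 400 = 1350
  container 5: 950 + 350 + 250 = 1550
  container 6: 900 + 300 = 1200
  container 7: 800 = 800
This matches the lower bound, so 7 is optimal.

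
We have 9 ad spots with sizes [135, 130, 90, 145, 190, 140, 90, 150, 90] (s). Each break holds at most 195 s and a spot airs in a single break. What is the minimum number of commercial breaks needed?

8

Total = 190 + 150 + 145 + 140 + 135 + 130 + 90 + 90 + 90 = 1160 s.
Lower bound: ⌈1160/195⌉ = 6 commercial breaks.
A packing using 8 commercial breaks:
  break 1: 190 = 190
  break 2: 150 = 150
  break 3: 145 = 145
  break 4: 140 = 140
  break 5: 135 = 135
  break 6: 130 = 130
  break 7: 90 + 90 = 180
  break 8: 90 = 90
No arrangement into 7 commercial breaks stays within capacity, so 8 is optimal.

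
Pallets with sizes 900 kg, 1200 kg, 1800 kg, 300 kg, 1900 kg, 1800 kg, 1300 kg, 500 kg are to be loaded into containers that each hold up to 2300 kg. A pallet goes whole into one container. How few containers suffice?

Total = 1900 + 1800 + 1800 + 1300 + 1200 + 900 + 500 + 300 = 9700 kg.
Lower bound: ⌈9700/2300⌉ = 5 containers.
A packing using 5 containers:
  container 1: 1900 + 300 = 2200
  container 2: 1800 + 500 = 2300
  container 3: 1800 = 1800
  container 4: 1300 + 900 = 2200
  container 5: 1200 = 1200
This matches the lower bound, so 5 is optimal.

5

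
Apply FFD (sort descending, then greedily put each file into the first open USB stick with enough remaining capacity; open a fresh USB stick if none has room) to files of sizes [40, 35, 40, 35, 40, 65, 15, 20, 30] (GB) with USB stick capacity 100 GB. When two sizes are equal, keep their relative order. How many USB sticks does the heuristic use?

4

Sorted descending: 65, 40, 40, 40, 35, 35, 30, 20, 15.
  65 → USB stick 1 (new)  [load 65/100]
  40 → USB stick 2 (new)  [load 40/100]
  40 → USB stick 2  [load 80/100]
  40 → USB stick 3 (new)  [load 40/100]
  35 → USB stick 1  [load 100/100]
  35 → USB stick 3  [load 75/100]
  30 → USB stick 4 (new)  [load 30/100]
  20 → USB stick 2  [load 100/100]
  15 → USB stick 3  [load 90/100]
4 USB sticks opened.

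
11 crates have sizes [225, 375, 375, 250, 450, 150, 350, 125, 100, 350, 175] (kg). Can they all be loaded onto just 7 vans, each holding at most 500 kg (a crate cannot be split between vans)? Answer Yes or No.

Yes

A valid assignment using 7 vans:
  van 1: 450 = 450
  van 2: 375 + 125 = 500
  van 3: 375 + 100 = 475
  van 4: 350 + 150 = 500
  van 5: 350 = 350
  van 6: 250 + 225 = 475
  van 7: 175 = 175
Every load is within 500 kg, so 7 vans suffice.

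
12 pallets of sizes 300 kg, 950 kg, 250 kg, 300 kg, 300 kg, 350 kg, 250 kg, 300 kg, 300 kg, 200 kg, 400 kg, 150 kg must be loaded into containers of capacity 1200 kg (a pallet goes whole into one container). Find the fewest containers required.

4

Total = 950 + 400 + 350 + 300 + 300 + 300 + 300 + 300 + 250 + 250 + 200 + 150 = 4050 kg.
Lower bound: ⌈4050/1200⌉ = 4 containers.
A packing using 4 containers:
  container 1: 950 + 250 = 1200
  container 2: 400 + 350 + 300 + 150 = 1200
  container 3: 300 + 300 + 300 + 300 = 1200
  container 4: 250 + 200 = 450
This matches the lower bound, so 4 is optimal.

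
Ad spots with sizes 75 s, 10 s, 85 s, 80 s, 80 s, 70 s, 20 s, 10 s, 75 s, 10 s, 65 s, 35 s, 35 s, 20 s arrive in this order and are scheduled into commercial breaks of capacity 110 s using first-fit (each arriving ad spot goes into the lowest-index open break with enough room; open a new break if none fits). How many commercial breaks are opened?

  75 → break 1 (new)  [load 75/110]
  10 → break 1  [load 85/110]
  85 → break 2 (new)  [load 85/110]
  80 → break 3 (new)  [load 80/110]
  80 → break 4 (new)  [load 80/110]
  70 → break 5 (new)  [load 70/110]
  20 → break 1  [load 105/110]
  10 → break 2  [load 95/110]
  75 → break 6 (new)  [load 75/110]
  10 → break 2  [load 105/110]
  65 → break 7 (new)  [load 65/110]
  35 → break 5  [load 105/110]
  35 → break 6  [load 110/110]
  20 → break 3  [load 100/110]
7 commercial breaks opened.

7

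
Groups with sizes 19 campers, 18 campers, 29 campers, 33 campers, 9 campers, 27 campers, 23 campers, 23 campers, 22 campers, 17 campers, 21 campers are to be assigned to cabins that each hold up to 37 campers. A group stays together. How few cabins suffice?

9

Total = 33 + 29 + 27 + 23 + 23 + 22 + 21 + 19 + 18 + 17 + 9 = 241 campers.
Lower bound: ⌈241/37⌉ = 7 cabins.
Also, 8 groups each exceed 37/2 campers, and no two of those can share a cabin, so at least 8 cabins are needed.
A packing using 9 cabins:
  cabin 1: 33 = 33
  cabin 2: 29 = 29
  cabin 3: 27 + 9 = 36
  cabin 4: 23 = 23
  cabin 5: 23 = 23
  cabin 6: 22 = 22
  cabin 7: 21 = 21
  cabin 8: 19 + 18 = 37
  cabin 9: 17 = 17
No arrangement into 8 cabins stays within capacity, so 9 is optimal.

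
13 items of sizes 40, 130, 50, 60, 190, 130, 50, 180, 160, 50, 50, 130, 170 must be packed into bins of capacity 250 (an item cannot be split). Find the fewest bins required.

Total = 190 + 180 + 170 + 160 + 130 + 130 + 130 + 60 + 50 + 50 + 50 + 50 + 40 = 1390.
Lower bound: ⌈1390/250⌉ = 6 bins.
Also, 7 items each exceed 125, and no two of those can share a bin, so at least 7 bins are needed.
A packing using 7 bins:
  bin 1: 190 + 60 = 250
  bin 2: 180 + 50 = 230
  bin 3: 170 + 50 = 220
  bin 4: 160 + 50 + 40 = 250
  bin 5: 130 + 50 = 180
  bin 6: 130 = 130
  bin 7: 130 = 130
This matches the lower bound, so 7 is optimal.

7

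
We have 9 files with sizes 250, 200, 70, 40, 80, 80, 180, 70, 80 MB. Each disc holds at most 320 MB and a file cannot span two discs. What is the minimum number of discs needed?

4

Total = 250 + 200 + 180 + 80 + 80 + 80 + 70 + 70 + 40 = 1050 MB.
Lower bound: ⌈1050/320⌉ = 4 discs.
A packing using 4 discs:
  disc 1: 250 + 70 = 320
  disc 2: 200 + 80 + 40 = 320
  disc 3: 180 + 80 = 260
  disc 4: 80 + 70 = 150
This matches the lower bound, so 4 is optimal.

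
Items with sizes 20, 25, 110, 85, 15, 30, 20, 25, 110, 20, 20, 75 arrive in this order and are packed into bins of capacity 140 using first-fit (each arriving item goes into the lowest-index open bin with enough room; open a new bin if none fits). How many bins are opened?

5

  20 → bin 1 (new)  [load 20/140]
  25 → bin 1  [load 45/140]
  110 → bin 2 (new)  [load 110/140]
  85 → bin 1  [load 130/140]
  15 → bin 2  [load 125/140]
  30 → bin 3 (new)  [load 30/140]
  20 → bin 3  [load 50/140]
  25 → bin 3  [load 75/140]
  110 → bin 4 (new)  [load 110/140]
  20 → bin 3  [load 95/140]
  20 → bin 3  [load 115/140]
  75 → bin 5 (new)  [load 75/140]
5 bins opened.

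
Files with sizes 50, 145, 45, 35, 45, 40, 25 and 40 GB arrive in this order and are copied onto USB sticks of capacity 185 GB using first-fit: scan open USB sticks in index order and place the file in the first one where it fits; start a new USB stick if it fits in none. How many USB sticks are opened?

  50 → USB stick 1 (new)  [load 50/185]
  145 → USB stick 2 (new)  [load 145/185]
  45 → USB stick 1  [load 95/185]
  35 → USB stick 1  [load 130/185]
  45 → USB stick 1  [load 175/185]
  40 → USB stick 2  [load 185/185]
  25 → USB stick 3 (new)  [load 25/185]
  40 → USB stick 3  [load 65/185]
3 USB sticks opened.

3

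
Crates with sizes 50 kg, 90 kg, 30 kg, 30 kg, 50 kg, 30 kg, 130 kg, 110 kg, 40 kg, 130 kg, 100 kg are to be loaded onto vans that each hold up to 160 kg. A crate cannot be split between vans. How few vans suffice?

Total = 130 + 130 + 110 + 100 + 90 + 50 + 50 + 40 + 30 + 30 + 30 = 790 kg.
Lower bound: ⌈790/160⌉ = 5 vans.
A packing using 5 vans:
  van 1: 130 + 30 = 160
  van 2: 130 + 30 = 160
  van 3: 110 + 50 = 160
  van 4: 100 + 50 = 150
  van 5: 90 + 40 + 30 = 160
This matches the lower bound, so 5 is optimal.

5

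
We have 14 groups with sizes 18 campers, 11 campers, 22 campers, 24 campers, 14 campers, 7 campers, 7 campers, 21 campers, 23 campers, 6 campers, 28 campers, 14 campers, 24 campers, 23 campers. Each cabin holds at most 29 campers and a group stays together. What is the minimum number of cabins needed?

Total = 28 + 24 + 24 + 23 + 23 + 22 + 21 + 18 + 14 + 14 + 11 + 7 + 7 + 6 = 242 campers.
Lower bound: ⌈242/29⌉ = 9 cabins.
A packing using 9 cabins:
  cabin 1: 28 = 28
  cabin 2: 24 = 24
  cabin 3: 24 = 24
  cabin 4: 23 + 6 = 29
  cabin 5: 23 = 23
  cabin 6: 22 + 7 = 29
  cabin 7: 21 + 7 = 28
  cabin 8: 18 + 11 = 29
  cabin 9: 14 + 14 = 28
This matches the lower bound, so 9 is optimal.

9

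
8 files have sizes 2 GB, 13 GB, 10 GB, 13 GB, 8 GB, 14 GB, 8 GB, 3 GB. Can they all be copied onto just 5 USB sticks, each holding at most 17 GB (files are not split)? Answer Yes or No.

Yes

A valid assignment using 5 USB sticks:
  USB stick 1: 14 + 3 = 17
  USB stick 2: 13 + 2 = 15
  USB stick 3: 13 = 13
  USB stick 4: 10 = 10
  USB stick 5: 8 + 8 = 16
Every load is within 17 GB, so 5 USB sticks suffice.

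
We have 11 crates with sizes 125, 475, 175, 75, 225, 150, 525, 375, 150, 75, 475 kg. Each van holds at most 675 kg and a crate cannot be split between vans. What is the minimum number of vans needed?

5

Total = 525 + 475 + 475 + 375 + 225 + 175 + 150 + 150 + 125 + 75 + 75 = 2825 kg.
Lower bound: ⌈2825/675⌉ = 5 vans.
A packing using 5 vans:
  van 1: 525 + 150 = 675
  van 2: 475 + 175 = 650
  van 3: 475 + 150 = 625
  van 4: 375 + 225 + 75 = 675
  van 5: 125 + 75 = 200
This matches the lower bound, so 5 is optimal.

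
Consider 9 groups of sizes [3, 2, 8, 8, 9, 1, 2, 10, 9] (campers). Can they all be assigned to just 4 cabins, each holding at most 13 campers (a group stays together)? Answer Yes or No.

Total = 52 campers; ⌈52/13⌉ = 4.
5 groups each exceed half the capacity and cannot share a cabin, forcing at least 5 cabins.
At least 5 cabins are required, but only 4 are allowed.

No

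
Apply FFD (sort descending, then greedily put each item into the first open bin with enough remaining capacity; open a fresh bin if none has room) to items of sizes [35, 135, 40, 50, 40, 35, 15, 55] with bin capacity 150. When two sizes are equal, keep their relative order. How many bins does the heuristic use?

Sorted descending: 135, 55, 50, 40, 40, 35, 35, 15.
  135 → bin 1 (new)  [load 135/150]
  55 → bin 2 (new)  [load 55/150]
  50 → bin 2  [load 105/150]
  40 → bin 2  [load 145/150]
  40 → bin 3 (new)  [load 40/150]
  35 → bin 3  [load 75/150]
  35 → bin 3  [load 110/150]
  15 → bin 1  [load 150/150]
3 bins opened.

3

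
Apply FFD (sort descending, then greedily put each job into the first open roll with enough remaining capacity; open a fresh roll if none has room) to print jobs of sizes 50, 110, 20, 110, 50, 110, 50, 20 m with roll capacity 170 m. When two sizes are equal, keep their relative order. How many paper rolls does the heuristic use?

4

Sorted descending: 110, 110, 110, 50, 50, 50, 20, 20.
  110 → roll 1 (new)  [load 110/170]
  110 → roll 2 (new)  [load 110/170]
  110 → roll 3 (new)  [load 110/170]
  50 → roll 1  [load 160/170]
  50 → roll 2  [load 160/170]
  50 → roll 3  [load 160/170]
  20 → roll 4 (new)  [load 20/170]
  20 → roll 4  [load 40/170]
4 paper rolls opened.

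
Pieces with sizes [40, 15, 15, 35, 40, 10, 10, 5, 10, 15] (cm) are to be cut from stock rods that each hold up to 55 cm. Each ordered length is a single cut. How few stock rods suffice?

4

Total = 40 + 40 + 35 + 15 + 15 + 15 + 10 + 10 + 10 + 5 = 195 cm.
Lower bound: ⌈195/55⌉ = 4 stock rods.
A packing using 4 stock rods:
  stock rod 1: 40 + 15 = 55
  stock rod 2: 40 + 15 = 55
  stock rod 3: 35 + 15 + 5 = 55
  stock rod 4: 10 + 10 + 10 = 30
This matches the lower bound, so 4 is optimal.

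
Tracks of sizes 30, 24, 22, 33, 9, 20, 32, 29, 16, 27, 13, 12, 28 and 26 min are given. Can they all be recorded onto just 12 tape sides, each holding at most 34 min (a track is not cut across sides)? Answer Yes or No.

Yes

A valid assignment using 11 tape sides:
  side 1: 33 = 33
  side 2: 32 = 32
  side 3: 30 = 30
  side 4: 29 = 29
  side 5: 28 = 28
  side 6: 27 = 27
  side 7: 26 = 26
  side 8: 24 + 9 = 33
  side 9: 22 + 12 = 34
  side 10: 20 + 13 = 33
  side 11: 16 = 16
That uses only 11 ≤ 12, so 12 tape sides are enough.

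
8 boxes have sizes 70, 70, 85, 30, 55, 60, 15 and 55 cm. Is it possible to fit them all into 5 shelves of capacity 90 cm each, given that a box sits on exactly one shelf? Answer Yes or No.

No

Total = 440 cm; ⌈440/90⌉ = 5.
6 boxes each exceed half the capacity and cannot share a shelf, forcing at least 6 shelves.
At least 6 shelves are required, but only 5 are allowed.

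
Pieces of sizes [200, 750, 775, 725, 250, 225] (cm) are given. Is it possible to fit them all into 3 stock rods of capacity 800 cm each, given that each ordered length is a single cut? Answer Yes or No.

No

Total = 2925 cm; ⌈2925/800⌉ = 4.
At least 4 stock rods are required, but only 3 are allowed.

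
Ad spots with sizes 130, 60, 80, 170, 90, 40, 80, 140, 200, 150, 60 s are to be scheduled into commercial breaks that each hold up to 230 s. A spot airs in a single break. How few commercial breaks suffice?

6

Total = 200 + 170 + 150 + 140 + 130 + 90 + 80 + 80 + 60 + 60 + 40 = 1200 s.
Lower bound: ⌈1200/230⌉ = 6 commercial breaks.
A packing using 6 commercial breaks:
  break 1: 200 = 200
  break 2: 170 + 60 = 230
  break 3: 150 + 80 = 230
  break 4: 140 + 90 = 230
  break 5: 130 + 80 = 210
  break 6: 60 + 40 = 100
This matches the lower bound, so 6 is optimal.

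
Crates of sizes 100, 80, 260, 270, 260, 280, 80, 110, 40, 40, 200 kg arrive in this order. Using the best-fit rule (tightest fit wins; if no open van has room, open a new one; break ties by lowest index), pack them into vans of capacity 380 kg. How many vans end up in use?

5

  100 → van 1 (new)  [load 100/380]
  80 → van 1  [load 180/380]
  260 → van 2 (new)  [load 260/380]
  270 → van 3 (new)  [load 270/380]
  260 → van 4 (new)  [load 260/380]
  280 → van 5 (new)  [load 280/380]
  80 → van 5  [load 360/380]
  110 → van 3  [load 380/380]
  40 → van 2  [load 300/380]
  40 → van 2  [load 340/380]
  200 → van 1  [load 380/380]
5 vans opened.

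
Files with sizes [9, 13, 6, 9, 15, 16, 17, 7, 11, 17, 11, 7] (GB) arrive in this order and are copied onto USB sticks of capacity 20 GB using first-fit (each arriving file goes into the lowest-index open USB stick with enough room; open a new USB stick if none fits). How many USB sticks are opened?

  9 → USB stick 1 (new)  [load 9/20]
  13 → USB stick 2 (new)  [load 13/20]
  6 → USB stick 1  [load 15/20]
  9 → USB stick 3 (new)  [load 9/20]
  15 → USB stick 4 (new)  [load 15/20]
  16 → USB stick 5 (new)  [load 16/20]
  17 → USB stick 6 (new)  [load 17/20]
  7 → USB stick 2  [load 20/20]
  11 → USB stick 3  [load 20/20]
  17 → USB stick 7 (new)  [load 17/20]
  11 → USB stick 8 (new)  [load 11/20]
  7 → USB stick 8  [load 18/20]
8 USB sticks opened.

8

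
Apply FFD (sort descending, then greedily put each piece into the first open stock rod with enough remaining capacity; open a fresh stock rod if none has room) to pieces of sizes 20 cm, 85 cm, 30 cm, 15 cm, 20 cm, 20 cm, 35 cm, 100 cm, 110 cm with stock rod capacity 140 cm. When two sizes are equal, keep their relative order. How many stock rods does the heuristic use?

4

Sorted descending: 110, 100, 85, 35, 30, 20, 20, 20, 15.
  110 → stock rod 1 (new)  [load 110/140]
  100 → stock rod 2 (new)  [load 100/140]
  85 → stock rod 3 (new)  [load 85/140]
  35 → stock rod 2  [load 135/140]
  30 → stock rod 1  [load 140/140]
  20 → stock rod 3  [load 105/140]
  20 → stock rod 3  [load 125/140]
  20 → stock rod 4 (new)  [load 20/140]
  15 → stock rod 3  [load 140/140]
4 stock rods opened.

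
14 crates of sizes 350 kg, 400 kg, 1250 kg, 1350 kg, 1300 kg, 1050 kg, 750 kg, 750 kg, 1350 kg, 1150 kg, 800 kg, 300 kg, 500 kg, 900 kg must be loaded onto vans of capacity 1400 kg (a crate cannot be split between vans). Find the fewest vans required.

10

Total = 1350 + 1350 + 1300 + 1250 + 1150 + 1050 + 900 + 800 + 750 + 750 + 500 + 400 + 350 + 300 = 12200 kg.
Lower bound: ⌈12200/1400⌉ = 9 vans.
Also, 10 crates each exceed 700 kg, and no two of those can share a van, so at least 10 vans are needed.
A packing using 10 vans:
  van 1: 1350 = 1350
  van 2: 1350 = 1350
  van 3: 1300 = 1300
  van 4: 1250 = 1250
  van 5: 1150 = 1150
  van 6: 1050 + 350 = 1400
  van 7: 900 + 500 = 1400
  van 8: 800 + 400 = 1200
  van 9: 750 + 300 = 1050
  van 10: 750 = 750
This matches the lower bound, so 10 is optimal.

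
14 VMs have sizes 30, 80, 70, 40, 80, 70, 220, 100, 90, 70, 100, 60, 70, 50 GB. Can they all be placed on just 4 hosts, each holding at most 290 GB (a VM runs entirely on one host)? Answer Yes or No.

Yes

A valid assignment using 4 hosts:
  host 1: 220 + 70 = 290
  host 2: 100 + 100 + 90 = 290
  host 3: 80 + 80 + 70 + 60 = 290
  host 4: 70 + 70 + 50 + 40 + 30 = 260
Every load is within 290 GB, so 4 hosts suffice.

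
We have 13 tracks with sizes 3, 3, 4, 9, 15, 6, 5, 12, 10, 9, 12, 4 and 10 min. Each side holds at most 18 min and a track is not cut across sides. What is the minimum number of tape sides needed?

Total = 15 + 12 + 12 + 10 + 10 + 9 + 9 + 6 + 5 + 4 + 4 + 3 + 3 = 102 min.
Lower bound: ⌈102/18⌉ = 6 tape sides.
A packing using 6 tape sides:
  side 1: 15 + 3 = 18
  side 2: 12 + 6 = 18
  side 3: 12 + 5 = 17
  side 4: 10 + 4 + 4 = 18
  side 5: 10 + 3 = 13
  side 6: 9 + 9 = 18
This matches the lower bound, so 6 is optimal.

6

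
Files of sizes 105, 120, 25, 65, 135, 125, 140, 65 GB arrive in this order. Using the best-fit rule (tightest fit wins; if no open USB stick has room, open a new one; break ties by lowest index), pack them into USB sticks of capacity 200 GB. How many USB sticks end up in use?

5

  105 → USB stick 1 (new)  [load 105/200]
  120 → USB stick 2 (new)  [load 120/200]
  25 → USB stick 2  [load 145/200]
  65 → USB stick 1  [load 170/200]
  135 → USB stick 3 (new)  [load 135/200]
  125 → USB stick 4 (new)  [load 125/200]
  140 → USB stick 5 (new)  [load 140/200]
  65 → USB stick 3  [load 200/200]
5 USB sticks opened.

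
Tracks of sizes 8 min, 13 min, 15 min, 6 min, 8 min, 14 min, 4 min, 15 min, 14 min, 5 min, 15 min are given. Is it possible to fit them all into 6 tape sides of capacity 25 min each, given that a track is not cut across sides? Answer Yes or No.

Yes

A valid assignment using 6 tape sides:
  side 1: 15 + 8 = 23
  side 2: 15 + 8 = 23
  side 3: 15 + 6 + 4 = 25
  side 4: 14 + 5 = 19
  side 5: 14 = 14
  side 6: 13 = 13
Every load is within 25 min, so 6 tape sides suffice.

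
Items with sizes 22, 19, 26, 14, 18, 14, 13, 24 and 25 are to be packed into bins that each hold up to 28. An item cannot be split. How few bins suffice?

8

Total = 26 + 25 + 24 + 22 + 19 + 18 + 14 + 14 + 13 = 175.
Lower bound: ⌈175/28⌉ = 7 bins.
A packing using 8 bins:
  bin 1: 26 = 26
  bin 2: 25 = 25
  bin 3: 24 = 24
  bin 4: 22 = 22
  bin 5: 19 = 19
  bin 6: 18 = 18
  bin 7: 14 + 14 = 28
  bin 8: 13 = 13
No arrangement into 7 bins stays within capacity, so 8 is optimal.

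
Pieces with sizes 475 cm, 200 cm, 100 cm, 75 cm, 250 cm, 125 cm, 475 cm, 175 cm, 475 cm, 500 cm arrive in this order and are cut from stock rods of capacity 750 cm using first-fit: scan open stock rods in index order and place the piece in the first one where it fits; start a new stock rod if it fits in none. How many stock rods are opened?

5

  475 → stock rod 1 (new)  [load 475/750]
  200 → stock rod 1  [load 675/750]
  100 → stock rod 2 (new)  [load 100/750]
  75 → stock rod 1  [load 750/750]
  250 → stock rod 2  [load 350/750]
  125 → stock rod 2  [load 475/750]
  475 → stock rod 3 (new)  [load 475/750]
  175 → stock rod 2  [load 650/750]
  475 → stock rod 4 (new)  [load 475/750]
  500 → stock rod 5 (new)  [load 500/750]
5 stock rods opened.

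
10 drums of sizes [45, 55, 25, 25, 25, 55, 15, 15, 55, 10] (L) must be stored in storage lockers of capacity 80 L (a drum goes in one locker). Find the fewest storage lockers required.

5

Total = 55 + 55 + 55 + 45 + 25 + 25 + 25 + 15 + 15 + 10 = 325 L.
Lower bound: ⌈325/80⌉ = 5 storage lockers.
A packing using 5 storage lockers:
  locker 1: 55 + 25 = 80
  locker 2: 55 + 25 = 80
  locker 3: 55 + 25 = 80
  locker 4: 45 + 15 + 15 = 75
  locker 5: 10 = 10
This matches the lower bound, so 5 is optimal.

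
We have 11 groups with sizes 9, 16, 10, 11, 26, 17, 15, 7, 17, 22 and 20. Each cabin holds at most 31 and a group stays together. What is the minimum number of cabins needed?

Total = 26 + 22 + 20 + 17 + 17 + 16 + 15 + 11 + 10 + 9 + 7 = 170.
Lower bound: ⌈170/31⌉ = 6 cabins.
A packing using 6 cabins:
  cabin 1: 26 = 26
  cabin 2: 22 + 9 = 31
  cabin 3: 20 + 11 = 31
  cabin 4: 17 + 10 = 27
  cabin 5: 17 + 7 = 24
  cabin 6: 16 + 15 = 31
This matches the lower bound, so 6 is optimal.

6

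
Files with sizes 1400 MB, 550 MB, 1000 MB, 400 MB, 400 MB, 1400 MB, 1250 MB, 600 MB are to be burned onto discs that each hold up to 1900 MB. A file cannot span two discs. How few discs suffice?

Total = 1400 + 1400 + 1250 + 1000 + 600 + 550 + 400 + 400 = 7000 MB.
Lower bound: ⌈7000/1900⌉ = 4 discs.
A packing using 4 discs:
  disc 1: 1400 + 400 = 1800
  disc 2: 1400 + 400 = 1800
  disc 3: 1250 + 600 = 1850
  disc 4: 1000 + 550 = 1550
This matches the lower bound, so 4 is optimal.

4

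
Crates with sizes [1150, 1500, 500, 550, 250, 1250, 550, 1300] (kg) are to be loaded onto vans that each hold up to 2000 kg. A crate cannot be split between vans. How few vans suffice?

Total = 1500 + 1300 + 1250 + 1150 + 550 + 550 + 500 + 250 = 7050 kg.
Lower bound: ⌈7050/2000⌉ = 4 vans.
A packing using 4 vans:
  van 1: 1500 + 500 = 2000
  van 2: 1300 + 550 = 1850
  van 3: 1250 + 550 = 1800
  van 4: 1150 + 250 = 1400
This matches the lower bound, so 4 is optimal.

4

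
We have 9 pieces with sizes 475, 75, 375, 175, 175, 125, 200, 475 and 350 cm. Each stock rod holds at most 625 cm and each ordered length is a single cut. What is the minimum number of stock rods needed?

5

Total = 475 + 475 + 375 + 350 + 200 + 175 + 175 + 125 + 75 = 2425 cm.
Lower bound: ⌈2425/625⌉ = 4 stock rods.
A packing using 5 stock rods:
  stock rod 1: 475 + 125 = 600
  stock rod 2: 475 + 75 = 550
  stock rod 3: 375 + 200 = 575
  stock rod 4: 350 + 175 = 525
  stock rod 5: 175 = 175
No arrangement into 4 stock rods stays within capacity, so 5 is optimal.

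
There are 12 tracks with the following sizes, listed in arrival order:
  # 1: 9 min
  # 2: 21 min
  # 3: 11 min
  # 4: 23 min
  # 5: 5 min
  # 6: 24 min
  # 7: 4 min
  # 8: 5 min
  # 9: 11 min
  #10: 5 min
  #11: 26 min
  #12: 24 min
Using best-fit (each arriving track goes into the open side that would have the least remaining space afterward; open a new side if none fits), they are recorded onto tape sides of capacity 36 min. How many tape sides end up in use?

  9 → side 1 (new)  [load 9/36]
  21 → side 1  [load 30/36]
  11 → side 2 (new)  [load 11/36]
  23 → side 2  [load 34/36]
  5 → side 1  [load 35/36]
  24 → side 3 (new)  [load 24/36]
  4 → side 3  [load 28/36]
  5 → side 3  [load 33/36]
  11 → side 4 (new)  [load 11/36]
  5 → side 4  [load 16/36]
  26 → side 5 (new)  [load 26/36]
  24 → side 6 (new)  [load 24/36]
6 tape sides opened.

6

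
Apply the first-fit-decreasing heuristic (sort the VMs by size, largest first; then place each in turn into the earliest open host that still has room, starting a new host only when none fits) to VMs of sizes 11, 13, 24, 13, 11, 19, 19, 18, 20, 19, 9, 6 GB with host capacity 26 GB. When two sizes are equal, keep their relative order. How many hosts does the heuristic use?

Sorted descending: 24, 20, 19, 19, 19, 18, 13, 13, 11, 11, 9, 6.
  24 → host 1 (new)  [load 24/26]
  20 → host 2 (new)  [load 20/26]
  19 → host 3 (new)  [load 19/26]
  19 → host 4 (new)  [load 19/26]
  19 → host 5 (new)  [load 19/26]
  18 → host 6 (new)  [load 18/26]
  13 → host 7 (new)  [load 13/26]
  13 → host 7  [load 26/26]
  11 → host 8 (new)  [load 11/26]
  11 → host 8  [load 22/26]
  9 → host 9 (new)  [load 9/26]
  6 → host 2  [load 26/26]
9 hosts opened.

9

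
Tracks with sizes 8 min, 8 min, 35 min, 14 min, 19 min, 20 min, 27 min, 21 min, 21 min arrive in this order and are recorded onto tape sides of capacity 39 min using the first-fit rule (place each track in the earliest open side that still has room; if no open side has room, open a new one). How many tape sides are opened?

6

  8 → side 1 (new)  [load 8/39]
  8 → side 1  [load 16/39]
  35 → side 2 (new)  [load 35/39]
  14 → side 1  [load 30/39]
  19 → side 3 (new)  [load 19/39]
  20 → side 3  [load 39/39]
  27 → side 4 (new)  [load 27/39]
  21 → side 5 (new)  [load 21/39]
  21 → side 6 (new)  [load 21/39]
6 tape sides opened.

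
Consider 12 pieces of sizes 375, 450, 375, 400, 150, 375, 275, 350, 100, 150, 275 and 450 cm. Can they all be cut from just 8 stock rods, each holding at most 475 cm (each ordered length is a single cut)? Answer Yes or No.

No

Total = 3725 cm; ⌈3725/475⌉ = 8.
9 pieces each exceed half the capacity and cannot share a stock rod, forcing at least 9 stock rods.
At least 9 stock rods are required, but only 8 are allowed.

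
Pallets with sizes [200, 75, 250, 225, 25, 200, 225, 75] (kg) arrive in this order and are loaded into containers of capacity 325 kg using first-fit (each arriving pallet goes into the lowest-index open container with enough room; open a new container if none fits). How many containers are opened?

5

  200 → container 1 (new)  [load 200/325]
  75 → container 1  [load 275/325]
  250 → container 2 (new)  [load 250/325]
  225 → container 3 (new)  [load 225/325]
  25 → container 1  [load 300/325]
  200 → container 4 (new)  [load 200/325]
  225 → container 5 (new)  [load 225/325]
  75 → container 2  [load 325/325]
5 containers opened.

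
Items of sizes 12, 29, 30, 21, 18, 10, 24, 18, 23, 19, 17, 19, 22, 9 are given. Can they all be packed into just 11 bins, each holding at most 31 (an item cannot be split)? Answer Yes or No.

A valid assignment using 11 bins:
  bin 1: 30 = 30
  bin 2: 29 = 29
  bin 3: 24 = 24
  bin 4: 23 = 23
  bin 5: 22 + 9 = 31
  bin 6: 21 + 10 = 31
  bin 7: 19 + 12 = 31
  bin 8: 19 = 19
  bin 9: 18 = 18
  bin 10: 18 = 18
  bin 11: 17 = 17
Every load is within 31, so 11 bins suffice.

Yes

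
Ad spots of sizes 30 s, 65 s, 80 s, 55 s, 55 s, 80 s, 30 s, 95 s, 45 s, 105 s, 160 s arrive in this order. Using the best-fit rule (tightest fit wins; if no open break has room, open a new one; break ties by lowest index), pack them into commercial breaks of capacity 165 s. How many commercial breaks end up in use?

  30 → break 1 (new)  [load 30/165]
  65 → break 1  [load 95/165]
  80 → break 2 (new)  [load 80/165]
  55 → break 1  [load 150/165]
  55 → break 2  [load 135/165]
  80 → break 3 (new)  [load 80/165]
  30 → break 2  [load 165/165]
  95 → break 4 (new)  [load 95/165]
  45 → break 4  [load 140/165]
  105 → break 5 (new)  [load 105/165]
  160 → break 6 (new)  [load 160/165]
6 commercial breaks opened.

6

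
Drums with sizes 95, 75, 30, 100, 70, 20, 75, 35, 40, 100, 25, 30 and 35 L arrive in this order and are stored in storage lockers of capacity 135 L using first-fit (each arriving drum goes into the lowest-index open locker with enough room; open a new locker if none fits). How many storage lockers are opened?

6

  95 → locker 1 (new)  [load 95/135]
  75 → locker 2 (new)  [load 75/135]
  30 → locker 1  [load 125/135]
  100 → locker 3 (new)  [load 100/135]
  70 → locker 4 (new)  [load 70/135]
  20 → locker 2  [load 95/135]
  75 → locker 5 (new)  [load 75/135]
  35 → locker 2  [load 130/135]
  40 → locker 4  [load 110/135]
  100 → locker 6 (new)  [load 100/135]
  25 → locker 3  [load 125/135]
  30 → locker 5  [load 105/135]
  35 → locker 6  [load 135/135]
6 storage lockers opened.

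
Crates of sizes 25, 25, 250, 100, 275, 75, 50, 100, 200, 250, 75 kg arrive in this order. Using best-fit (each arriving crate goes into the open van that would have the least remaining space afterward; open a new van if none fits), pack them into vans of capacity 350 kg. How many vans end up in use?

  25 → van 1 (new)  [load 25/350]
  25 → van 1  [load 50/350]
  250 → van 1  [load 300/350]
  100 → van 2 (new)  [load 100/350]
  275 → van 3 (new)  [load 275/350]
  75 → van 3  [load 350/350]
  50 → van 1  [load 350/350]
  100 → van 2  [load 200/350]
  200 → van 4 (new)  [load 200/350]
  250 → van 5 (new)  [load 250/350]
  75 → van 5  [load 325/350]
5 vans opened.

5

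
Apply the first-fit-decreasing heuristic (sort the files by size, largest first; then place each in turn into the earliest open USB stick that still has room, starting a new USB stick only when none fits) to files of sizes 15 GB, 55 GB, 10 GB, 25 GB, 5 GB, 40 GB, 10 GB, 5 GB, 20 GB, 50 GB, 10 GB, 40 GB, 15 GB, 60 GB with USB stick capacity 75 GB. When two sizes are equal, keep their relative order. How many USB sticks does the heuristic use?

Sorted descending: 60, 55, 50, 40, 40, 25, 20, 15, 15, 10, 10, 10, 5, 5.
  60 → USB stick 1 (new)  [load 60/75]
  55 → USB stick 2 (new)  [load 55/75]
  50 → USB stick 3 (new)  [load 50/75]
  40 → USB stick 4 (new)  [load 40/75]
  40 → USB stick 5 (new)  [load 40/75]
  25 → USB stick 3  [load 75/75]
  20 → USB stick 2  [load 75/75]
  15 → USB stick 1  [load 75/75]
  15 → USB stick 4  [load 55/75]
  10 → USB stick 4  [load 65/75]
  10 → USB stick 4  [load 75/75]
  10 → USB stick 5  [load 50/75]
  5 → USB stick 5  [load 55/75]
  5 → USB stick 5  [load 60/75]
5 USB sticks opened.

5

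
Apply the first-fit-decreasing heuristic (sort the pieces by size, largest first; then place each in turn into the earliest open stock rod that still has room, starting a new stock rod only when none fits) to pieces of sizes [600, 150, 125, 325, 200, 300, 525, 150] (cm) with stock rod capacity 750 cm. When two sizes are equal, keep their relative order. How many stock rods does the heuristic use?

4

Sorted descending: 600, 525, 325, 300, 200, 150, 150, 125.
  600 → stock rod 1 (new)  [load 600/750]
  525 → stock rod 2 (new)  [load 525/750]
  325 → stock rod 3 (new)  [load 325/750]
  300 → stock rod 3  [load 625/750]
  200 → stock rod 2  [load 725/750]
  150 → stock rod 1  [load 750/750]
  150 → stock rod 4 (new)  [load 150/750]
  125 → stock rod 3  [load 750/750]
4 stock rods opened.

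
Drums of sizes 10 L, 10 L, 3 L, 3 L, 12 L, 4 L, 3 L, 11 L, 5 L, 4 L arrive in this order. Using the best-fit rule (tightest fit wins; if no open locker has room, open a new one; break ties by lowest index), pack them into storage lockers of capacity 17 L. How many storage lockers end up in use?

  10 → locker 1 (new)  [load 10/17]
  10 → locker 2 (new)  [load 10/17]
  3 → locker 1  [load 13/17]
  3 → locker 1  [load 16/17]
  12 → locker 3 (new)  [load 12/17]
  4 → locker 3  [load 16/17]
  3 → locker 2  [load 13/17]
  11 → locker 4 (new)  [load 11/17]
  5 → locker 4  [load 16/17]
  4 → locker 2  [load 17/17]
4 storage lockers opened.

4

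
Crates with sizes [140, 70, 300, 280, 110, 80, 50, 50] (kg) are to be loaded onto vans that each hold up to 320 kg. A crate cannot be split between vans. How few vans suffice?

Total = 300 + 280 + 140 + 110 + 80 + 70 + 50 + 50 = 1080 kg.
Lower bound: ⌈1080/320⌉ = 4 vans.
A packing using 4 vans:
  van 1: 300 = 300
  van 2: 280 = 280
  van 3: 140 + 110 + 70 = 320
  van 4: 80 + 50 + 50 = 180
This matches the lower bound, so 4 is optimal.

4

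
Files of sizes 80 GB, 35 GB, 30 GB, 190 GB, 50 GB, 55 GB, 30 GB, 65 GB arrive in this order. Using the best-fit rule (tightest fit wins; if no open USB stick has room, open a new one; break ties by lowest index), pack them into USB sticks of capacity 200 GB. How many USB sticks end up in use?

  80 → USB stick 1 (new)  [load 80/200]
  35 → USB stick 1  [load 115/200]
  30 → USB stick 1  [load 145/200]
  190 → USB stick 2 (new)  [load 190/200]
  50 → USB stick 1  [load 195/200]
  55 → USB stick 3 (new)  [load 55/200]
  30 → USB stick 3  [load 85/200]
  65 → USB stick 3  [load 150/200]
3 USB sticks opened.

3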